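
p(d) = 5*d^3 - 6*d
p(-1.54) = -9.02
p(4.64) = 471.65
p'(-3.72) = 201.58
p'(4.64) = 316.94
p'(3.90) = 222.15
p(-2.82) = -95.21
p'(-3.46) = 173.57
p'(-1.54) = 29.57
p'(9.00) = 1209.00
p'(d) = 15*d^2 - 6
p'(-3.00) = 129.00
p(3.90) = 273.20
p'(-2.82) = 113.29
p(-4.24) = -355.69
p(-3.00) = -117.00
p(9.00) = 3591.00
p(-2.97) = -113.17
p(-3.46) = -186.35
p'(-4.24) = 263.66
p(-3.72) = -235.07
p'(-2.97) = 126.31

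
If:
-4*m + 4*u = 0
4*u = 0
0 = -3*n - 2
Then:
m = 0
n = -2/3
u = 0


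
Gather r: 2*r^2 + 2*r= 2*r^2 + 2*r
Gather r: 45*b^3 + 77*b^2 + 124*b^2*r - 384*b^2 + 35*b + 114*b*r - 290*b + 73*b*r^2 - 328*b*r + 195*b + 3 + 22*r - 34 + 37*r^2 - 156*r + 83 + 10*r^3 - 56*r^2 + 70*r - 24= 45*b^3 - 307*b^2 - 60*b + 10*r^3 + r^2*(73*b - 19) + r*(124*b^2 - 214*b - 64) + 28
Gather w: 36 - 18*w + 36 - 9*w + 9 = 81 - 27*w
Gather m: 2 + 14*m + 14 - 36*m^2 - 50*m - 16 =-36*m^2 - 36*m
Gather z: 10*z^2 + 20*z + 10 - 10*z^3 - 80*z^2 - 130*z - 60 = -10*z^3 - 70*z^2 - 110*z - 50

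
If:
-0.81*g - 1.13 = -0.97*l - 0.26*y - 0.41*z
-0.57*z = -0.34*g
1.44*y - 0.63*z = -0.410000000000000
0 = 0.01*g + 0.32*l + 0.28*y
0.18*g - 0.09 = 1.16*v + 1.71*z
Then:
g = -1.28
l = 0.58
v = 0.85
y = -0.62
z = -0.77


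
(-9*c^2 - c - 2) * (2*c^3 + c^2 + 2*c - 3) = -18*c^5 - 11*c^4 - 23*c^3 + 23*c^2 - c + 6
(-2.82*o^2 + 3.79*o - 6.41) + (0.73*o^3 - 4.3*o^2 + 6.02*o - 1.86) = 0.73*o^3 - 7.12*o^2 + 9.81*o - 8.27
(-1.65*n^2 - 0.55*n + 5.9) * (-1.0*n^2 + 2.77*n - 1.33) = 1.65*n^4 - 4.0205*n^3 - 5.229*n^2 + 17.0745*n - 7.847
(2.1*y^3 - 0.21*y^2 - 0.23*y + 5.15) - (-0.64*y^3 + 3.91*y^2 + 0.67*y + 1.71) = 2.74*y^3 - 4.12*y^2 - 0.9*y + 3.44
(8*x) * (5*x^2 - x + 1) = 40*x^3 - 8*x^2 + 8*x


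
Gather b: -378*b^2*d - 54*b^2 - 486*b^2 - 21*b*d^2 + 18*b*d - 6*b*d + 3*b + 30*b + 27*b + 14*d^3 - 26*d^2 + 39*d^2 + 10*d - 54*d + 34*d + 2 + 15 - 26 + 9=b^2*(-378*d - 540) + b*(-21*d^2 + 12*d + 60) + 14*d^3 + 13*d^2 - 10*d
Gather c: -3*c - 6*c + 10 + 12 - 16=6 - 9*c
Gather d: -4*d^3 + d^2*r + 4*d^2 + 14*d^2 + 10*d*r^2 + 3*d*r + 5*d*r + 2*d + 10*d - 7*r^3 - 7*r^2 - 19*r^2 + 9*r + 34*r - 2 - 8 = -4*d^3 + d^2*(r + 18) + d*(10*r^2 + 8*r + 12) - 7*r^3 - 26*r^2 + 43*r - 10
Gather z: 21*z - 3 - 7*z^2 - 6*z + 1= -7*z^2 + 15*z - 2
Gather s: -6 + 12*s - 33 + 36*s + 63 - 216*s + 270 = 294 - 168*s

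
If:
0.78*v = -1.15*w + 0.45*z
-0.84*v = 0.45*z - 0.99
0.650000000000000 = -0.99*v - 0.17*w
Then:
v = -1.06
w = 2.36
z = 4.18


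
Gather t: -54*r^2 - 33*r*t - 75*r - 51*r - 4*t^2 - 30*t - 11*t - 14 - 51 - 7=-54*r^2 - 126*r - 4*t^2 + t*(-33*r - 41) - 72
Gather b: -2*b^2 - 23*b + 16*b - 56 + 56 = -2*b^2 - 7*b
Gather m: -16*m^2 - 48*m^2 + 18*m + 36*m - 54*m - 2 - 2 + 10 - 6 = -64*m^2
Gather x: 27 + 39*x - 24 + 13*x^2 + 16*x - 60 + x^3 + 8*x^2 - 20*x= x^3 + 21*x^2 + 35*x - 57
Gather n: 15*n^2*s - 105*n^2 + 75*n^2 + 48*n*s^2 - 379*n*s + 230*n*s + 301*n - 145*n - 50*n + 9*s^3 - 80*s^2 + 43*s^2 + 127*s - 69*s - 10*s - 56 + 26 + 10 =n^2*(15*s - 30) + n*(48*s^2 - 149*s + 106) + 9*s^3 - 37*s^2 + 48*s - 20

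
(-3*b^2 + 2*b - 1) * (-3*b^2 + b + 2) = 9*b^4 - 9*b^3 - b^2 + 3*b - 2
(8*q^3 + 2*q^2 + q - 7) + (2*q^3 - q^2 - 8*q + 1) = 10*q^3 + q^2 - 7*q - 6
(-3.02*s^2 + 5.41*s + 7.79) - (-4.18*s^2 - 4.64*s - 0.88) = 1.16*s^2 + 10.05*s + 8.67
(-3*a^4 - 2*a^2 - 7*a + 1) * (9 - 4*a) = 12*a^5 - 27*a^4 + 8*a^3 + 10*a^2 - 67*a + 9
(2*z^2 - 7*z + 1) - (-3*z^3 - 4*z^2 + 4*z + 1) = 3*z^3 + 6*z^2 - 11*z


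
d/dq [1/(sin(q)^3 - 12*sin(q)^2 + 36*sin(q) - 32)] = 3*(6 - sin(q))*cos(q)/((sin(q) - 8)^2*(sin(q) - 2)^3)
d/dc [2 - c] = -1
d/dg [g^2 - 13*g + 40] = 2*g - 13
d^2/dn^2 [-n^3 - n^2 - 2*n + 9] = -6*n - 2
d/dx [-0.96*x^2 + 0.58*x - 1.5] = 0.58 - 1.92*x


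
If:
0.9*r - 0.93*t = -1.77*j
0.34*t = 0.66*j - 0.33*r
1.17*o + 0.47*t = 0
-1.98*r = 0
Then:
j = 0.00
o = 0.00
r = 0.00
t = 0.00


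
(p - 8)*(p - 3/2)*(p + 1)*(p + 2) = p^4 - 13*p^3/2 - 29*p^2/2 + 17*p + 24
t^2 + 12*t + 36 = (t + 6)^2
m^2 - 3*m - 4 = (m - 4)*(m + 1)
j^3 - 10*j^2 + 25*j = j*(j - 5)^2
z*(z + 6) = z^2 + 6*z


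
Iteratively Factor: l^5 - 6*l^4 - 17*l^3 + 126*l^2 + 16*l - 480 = (l - 5)*(l^4 - l^3 - 22*l^2 + 16*l + 96) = (l - 5)*(l + 2)*(l^3 - 3*l^2 - 16*l + 48) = (l - 5)*(l - 3)*(l + 2)*(l^2 - 16) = (l - 5)*(l - 4)*(l - 3)*(l + 2)*(l + 4)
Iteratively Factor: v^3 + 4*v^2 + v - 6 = (v - 1)*(v^2 + 5*v + 6) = (v - 1)*(v + 3)*(v + 2)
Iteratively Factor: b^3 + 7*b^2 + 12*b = (b + 4)*(b^2 + 3*b) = b*(b + 4)*(b + 3)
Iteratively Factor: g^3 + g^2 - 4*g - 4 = (g - 2)*(g^2 + 3*g + 2) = (g - 2)*(g + 2)*(g + 1)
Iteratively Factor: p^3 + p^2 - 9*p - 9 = (p + 1)*(p^2 - 9) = (p - 3)*(p + 1)*(p + 3)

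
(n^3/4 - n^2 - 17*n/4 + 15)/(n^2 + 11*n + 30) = (n^3 - 4*n^2 - 17*n + 60)/(4*(n^2 + 11*n + 30))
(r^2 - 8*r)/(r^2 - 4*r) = (r - 8)/(r - 4)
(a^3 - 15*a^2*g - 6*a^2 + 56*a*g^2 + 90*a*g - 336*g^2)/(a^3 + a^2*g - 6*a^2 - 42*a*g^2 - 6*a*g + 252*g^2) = (a^2 - 15*a*g + 56*g^2)/(a^2 + a*g - 42*g^2)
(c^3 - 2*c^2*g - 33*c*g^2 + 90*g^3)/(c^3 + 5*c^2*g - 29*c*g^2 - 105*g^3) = (c^2 + 3*c*g - 18*g^2)/(c^2 + 10*c*g + 21*g^2)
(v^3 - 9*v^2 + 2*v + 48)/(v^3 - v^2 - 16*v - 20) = (v^2 - 11*v + 24)/(v^2 - 3*v - 10)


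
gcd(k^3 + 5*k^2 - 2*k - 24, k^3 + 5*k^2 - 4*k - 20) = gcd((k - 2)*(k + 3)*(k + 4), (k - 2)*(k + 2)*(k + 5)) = k - 2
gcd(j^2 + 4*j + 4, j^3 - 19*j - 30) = j + 2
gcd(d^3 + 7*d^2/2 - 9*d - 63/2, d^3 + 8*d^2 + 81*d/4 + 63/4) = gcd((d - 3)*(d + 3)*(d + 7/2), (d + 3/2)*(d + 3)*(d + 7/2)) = d^2 + 13*d/2 + 21/2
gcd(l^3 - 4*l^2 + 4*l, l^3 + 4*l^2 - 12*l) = l^2 - 2*l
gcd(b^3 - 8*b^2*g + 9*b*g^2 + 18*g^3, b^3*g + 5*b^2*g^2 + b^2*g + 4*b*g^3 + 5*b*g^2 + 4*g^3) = b + g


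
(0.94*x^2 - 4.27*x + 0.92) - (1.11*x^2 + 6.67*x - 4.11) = -0.17*x^2 - 10.94*x + 5.03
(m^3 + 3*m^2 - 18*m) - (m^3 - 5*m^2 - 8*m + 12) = 8*m^2 - 10*m - 12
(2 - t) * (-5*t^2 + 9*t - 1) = 5*t^3 - 19*t^2 + 19*t - 2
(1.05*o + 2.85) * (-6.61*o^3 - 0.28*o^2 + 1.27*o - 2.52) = -6.9405*o^4 - 19.1325*o^3 + 0.5355*o^2 + 0.9735*o - 7.182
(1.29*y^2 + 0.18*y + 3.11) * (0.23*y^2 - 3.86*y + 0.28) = 0.2967*y^4 - 4.938*y^3 + 0.3817*y^2 - 11.9542*y + 0.8708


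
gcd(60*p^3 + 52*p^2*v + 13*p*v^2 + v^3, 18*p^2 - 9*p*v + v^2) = 1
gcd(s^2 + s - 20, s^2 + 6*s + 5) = s + 5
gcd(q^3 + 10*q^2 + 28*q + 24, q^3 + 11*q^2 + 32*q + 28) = q^2 + 4*q + 4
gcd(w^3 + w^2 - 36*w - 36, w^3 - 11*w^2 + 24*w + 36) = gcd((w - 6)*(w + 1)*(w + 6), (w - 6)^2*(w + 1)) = w^2 - 5*w - 6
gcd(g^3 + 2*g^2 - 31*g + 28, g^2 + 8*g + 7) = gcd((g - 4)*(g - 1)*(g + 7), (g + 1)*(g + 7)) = g + 7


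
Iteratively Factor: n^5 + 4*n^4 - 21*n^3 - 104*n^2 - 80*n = (n - 5)*(n^4 + 9*n^3 + 24*n^2 + 16*n) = n*(n - 5)*(n^3 + 9*n^2 + 24*n + 16) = n*(n - 5)*(n + 4)*(n^2 + 5*n + 4) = n*(n - 5)*(n + 1)*(n + 4)*(n + 4)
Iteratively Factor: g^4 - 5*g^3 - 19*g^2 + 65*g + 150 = (g - 5)*(g^3 - 19*g - 30) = (g - 5)^2*(g^2 + 5*g + 6) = (g - 5)^2*(g + 3)*(g + 2)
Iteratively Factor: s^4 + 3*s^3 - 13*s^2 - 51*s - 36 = (s + 3)*(s^3 - 13*s - 12) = (s - 4)*(s + 3)*(s^2 + 4*s + 3) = (s - 4)*(s + 3)^2*(s + 1)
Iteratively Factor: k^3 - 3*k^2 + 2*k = (k - 1)*(k^2 - 2*k) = k*(k - 1)*(k - 2)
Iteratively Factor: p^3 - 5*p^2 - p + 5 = (p - 5)*(p^2 - 1) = (p - 5)*(p + 1)*(p - 1)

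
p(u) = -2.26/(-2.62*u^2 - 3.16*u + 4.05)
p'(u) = -2.26*(5.24*u + 3.16)/(-2.62*u^2 - 3.16*u + 4.05)^2 = (-11.8424*u - 7.1416)/(2.62*u^2 + 3.16*u - 4.05)^2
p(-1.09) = -0.52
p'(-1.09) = 0.30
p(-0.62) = -0.45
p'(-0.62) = 0.01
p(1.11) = 0.84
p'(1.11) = -2.81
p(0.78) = 256.58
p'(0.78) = -211117.42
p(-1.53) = -0.82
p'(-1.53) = 1.45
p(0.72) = -5.42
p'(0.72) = -90.28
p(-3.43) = 0.14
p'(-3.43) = 0.13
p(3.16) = 0.07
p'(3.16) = -0.04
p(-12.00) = 0.01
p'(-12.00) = 0.00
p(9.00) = 0.01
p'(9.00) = -0.00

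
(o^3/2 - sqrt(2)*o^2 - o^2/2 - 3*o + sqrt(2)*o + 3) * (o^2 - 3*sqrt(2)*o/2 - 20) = o^5/2 - 7*sqrt(2)*o^4/4 - o^4/2 - 10*o^3 + 7*sqrt(2)*o^3/4 + 10*o^2 + 49*sqrt(2)*o^2/2 - 49*sqrt(2)*o/2 + 60*o - 60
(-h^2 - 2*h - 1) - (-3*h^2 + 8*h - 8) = 2*h^2 - 10*h + 7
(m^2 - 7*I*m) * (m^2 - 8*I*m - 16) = m^4 - 15*I*m^3 - 72*m^2 + 112*I*m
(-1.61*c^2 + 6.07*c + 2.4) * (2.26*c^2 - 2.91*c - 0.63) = -3.6386*c^4 + 18.4033*c^3 - 11.2254*c^2 - 10.8081*c - 1.512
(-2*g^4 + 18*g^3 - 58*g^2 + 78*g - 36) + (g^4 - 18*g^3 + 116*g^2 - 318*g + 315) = -g^4 + 58*g^2 - 240*g + 279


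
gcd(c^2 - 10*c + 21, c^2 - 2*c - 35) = c - 7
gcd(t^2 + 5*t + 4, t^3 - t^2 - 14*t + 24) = t + 4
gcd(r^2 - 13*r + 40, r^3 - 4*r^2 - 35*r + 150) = r - 5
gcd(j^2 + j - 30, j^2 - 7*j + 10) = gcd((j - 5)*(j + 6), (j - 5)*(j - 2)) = j - 5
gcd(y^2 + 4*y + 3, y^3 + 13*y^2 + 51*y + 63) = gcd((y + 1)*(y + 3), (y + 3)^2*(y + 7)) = y + 3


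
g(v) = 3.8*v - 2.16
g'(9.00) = 3.80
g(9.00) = 32.04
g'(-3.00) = 3.80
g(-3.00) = -13.56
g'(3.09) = 3.80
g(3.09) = 9.58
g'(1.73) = 3.80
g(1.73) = 4.41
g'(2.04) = 3.80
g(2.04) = 5.59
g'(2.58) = 3.80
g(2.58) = 7.64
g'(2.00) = 3.80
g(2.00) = 5.44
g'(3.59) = 3.80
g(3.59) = 11.48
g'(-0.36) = 3.80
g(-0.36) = -3.53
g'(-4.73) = 3.80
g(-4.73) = -20.13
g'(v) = 3.80000000000000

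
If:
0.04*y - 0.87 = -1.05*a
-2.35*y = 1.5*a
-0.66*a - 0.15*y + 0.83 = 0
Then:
No Solution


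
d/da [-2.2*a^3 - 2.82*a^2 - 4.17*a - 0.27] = -6.6*a^2 - 5.64*a - 4.17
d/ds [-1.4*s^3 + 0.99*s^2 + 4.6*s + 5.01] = -4.2*s^2 + 1.98*s + 4.6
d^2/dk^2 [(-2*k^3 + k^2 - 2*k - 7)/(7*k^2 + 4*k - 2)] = 6*(-62*k^3 - 313*k^2 - 232*k - 74)/(343*k^6 + 588*k^5 + 42*k^4 - 272*k^3 - 12*k^2 + 48*k - 8)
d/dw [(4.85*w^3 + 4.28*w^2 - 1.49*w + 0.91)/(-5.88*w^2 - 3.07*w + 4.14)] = (-28.518*w^4 - 29.779*w^3 + 38.3362*w^2 + 46.14*w - 3.3749)/(34.5744*w^4 + 36.1032*w^3 - 39.2615*w^2 - 25.4196*w + 17.1396)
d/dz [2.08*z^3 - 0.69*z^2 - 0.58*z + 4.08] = 6.24*z^2 - 1.38*z - 0.58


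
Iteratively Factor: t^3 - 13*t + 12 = (t + 4)*(t^2 - 4*t + 3) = (t - 3)*(t + 4)*(t - 1)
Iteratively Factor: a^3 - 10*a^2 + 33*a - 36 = (a - 4)*(a^2 - 6*a + 9) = (a - 4)*(a - 3)*(a - 3)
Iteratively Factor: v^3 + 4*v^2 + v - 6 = (v + 2)*(v^2 + 2*v - 3) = (v + 2)*(v + 3)*(v - 1)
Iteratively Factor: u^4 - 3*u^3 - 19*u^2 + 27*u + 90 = (u - 3)*(u^3 - 19*u - 30) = (u - 5)*(u - 3)*(u^2 + 5*u + 6) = (u - 5)*(u - 3)*(u + 2)*(u + 3)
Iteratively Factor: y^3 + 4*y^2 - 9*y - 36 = (y - 3)*(y^2 + 7*y + 12) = (y - 3)*(y + 3)*(y + 4)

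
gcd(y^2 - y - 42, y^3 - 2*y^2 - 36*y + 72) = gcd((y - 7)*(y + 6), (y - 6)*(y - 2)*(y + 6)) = y + 6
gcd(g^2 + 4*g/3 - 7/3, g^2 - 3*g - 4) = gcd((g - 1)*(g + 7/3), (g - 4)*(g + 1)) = 1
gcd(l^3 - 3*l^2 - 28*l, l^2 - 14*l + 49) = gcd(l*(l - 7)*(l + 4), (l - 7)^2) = l - 7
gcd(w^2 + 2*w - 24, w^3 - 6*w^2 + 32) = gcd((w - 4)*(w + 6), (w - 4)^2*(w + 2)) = w - 4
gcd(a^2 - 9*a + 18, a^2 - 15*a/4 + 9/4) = a - 3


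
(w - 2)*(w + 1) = w^2 - w - 2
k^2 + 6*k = k*(k + 6)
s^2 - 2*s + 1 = (s - 1)^2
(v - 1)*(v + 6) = v^2 + 5*v - 6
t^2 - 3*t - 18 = (t - 6)*(t + 3)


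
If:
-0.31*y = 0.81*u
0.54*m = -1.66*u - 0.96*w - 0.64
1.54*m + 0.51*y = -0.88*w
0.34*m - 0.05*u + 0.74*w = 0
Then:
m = -0.39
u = -0.35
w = 0.16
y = 0.91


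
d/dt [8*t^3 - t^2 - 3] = 2*t*(12*t - 1)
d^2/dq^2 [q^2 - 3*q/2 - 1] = 2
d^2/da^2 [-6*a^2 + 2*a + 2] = -12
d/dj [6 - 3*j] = -3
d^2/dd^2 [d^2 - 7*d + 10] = 2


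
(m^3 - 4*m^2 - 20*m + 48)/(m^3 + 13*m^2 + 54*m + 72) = (m^2 - 8*m + 12)/(m^2 + 9*m + 18)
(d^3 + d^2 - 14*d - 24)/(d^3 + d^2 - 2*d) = (d^2 - d - 12)/(d*(d - 1))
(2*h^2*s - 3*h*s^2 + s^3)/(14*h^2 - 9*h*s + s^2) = s*(-h + s)/(-7*h + s)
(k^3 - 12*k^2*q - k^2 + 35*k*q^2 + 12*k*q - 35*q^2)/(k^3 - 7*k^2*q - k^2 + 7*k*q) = (k - 5*q)/k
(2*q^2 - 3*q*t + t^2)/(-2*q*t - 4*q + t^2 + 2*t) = (-q + t)/(t + 2)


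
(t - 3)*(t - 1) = t^2 - 4*t + 3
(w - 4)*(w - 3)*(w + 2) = w^3 - 5*w^2 - 2*w + 24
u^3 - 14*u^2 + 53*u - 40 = (u - 8)*(u - 5)*(u - 1)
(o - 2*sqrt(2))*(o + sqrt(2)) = o^2 - sqrt(2)*o - 4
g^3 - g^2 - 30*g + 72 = (g - 4)*(g - 3)*(g + 6)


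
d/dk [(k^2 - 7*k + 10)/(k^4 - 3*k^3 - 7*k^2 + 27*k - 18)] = 2*(-k^3 + 8*k^2 - 5*k - 18)/(k^6 - 2*k^5 - 17*k^4 + 36*k^3 + 63*k^2 - 162*k + 81)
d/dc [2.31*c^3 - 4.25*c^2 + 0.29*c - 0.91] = 6.93*c^2 - 8.5*c + 0.29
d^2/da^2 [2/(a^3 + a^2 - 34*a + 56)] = 4*(-(3*a + 1)*(a^3 + a^2 - 34*a + 56) + (3*a^2 + 2*a - 34)^2)/(a^3 + a^2 - 34*a + 56)^3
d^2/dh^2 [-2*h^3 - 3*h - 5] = -12*h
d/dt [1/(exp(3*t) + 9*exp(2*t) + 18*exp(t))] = 3*(-exp(2*t) - 6*exp(t) - 6)*exp(-t)/(exp(2*t) + 9*exp(t) + 18)^2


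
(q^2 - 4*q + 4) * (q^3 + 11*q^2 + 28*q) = q^5 + 7*q^4 - 12*q^3 - 68*q^2 + 112*q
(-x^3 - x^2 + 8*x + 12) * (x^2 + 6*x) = -x^5 - 7*x^4 + 2*x^3 + 60*x^2 + 72*x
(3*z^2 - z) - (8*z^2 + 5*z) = -5*z^2 - 6*z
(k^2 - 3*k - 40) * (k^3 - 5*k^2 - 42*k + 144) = k^5 - 8*k^4 - 67*k^3 + 470*k^2 + 1248*k - 5760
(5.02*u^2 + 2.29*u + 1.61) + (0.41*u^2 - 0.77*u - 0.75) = 5.43*u^2 + 1.52*u + 0.86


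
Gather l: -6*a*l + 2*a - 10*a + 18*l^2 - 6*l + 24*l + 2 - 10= -8*a + 18*l^2 + l*(18 - 6*a) - 8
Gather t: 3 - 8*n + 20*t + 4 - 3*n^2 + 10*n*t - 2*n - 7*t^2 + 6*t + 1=-3*n^2 - 10*n - 7*t^2 + t*(10*n + 26) + 8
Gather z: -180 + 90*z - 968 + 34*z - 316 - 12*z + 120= 112*z - 1344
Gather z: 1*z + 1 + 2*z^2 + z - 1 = 2*z^2 + 2*z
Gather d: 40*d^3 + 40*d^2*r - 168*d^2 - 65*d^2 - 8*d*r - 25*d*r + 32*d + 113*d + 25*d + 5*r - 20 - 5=40*d^3 + d^2*(40*r - 233) + d*(170 - 33*r) + 5*r - 25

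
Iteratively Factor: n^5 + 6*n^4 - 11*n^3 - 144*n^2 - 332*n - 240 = (n + 2)*(n^4 + 4*n^3 - 19*n^2 - 106*n - 120) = (n - 5)*(n + 2)*(n^3 + 9*n^2 + 26*n + 24) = (n - 5)*(n + 2)*(n + 4)*(n^2 + 5*n + 6) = (n - 5)*(n + 2)*(n + 3)*(n + 4)*(n + 2)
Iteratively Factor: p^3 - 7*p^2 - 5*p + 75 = (p - 5)*(p^2 - 2*p - 15) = (p - 5)^2*(p + 3)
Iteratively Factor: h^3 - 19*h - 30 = (h + 3)*(h^2 - 3*h - 10) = (h + 2)*(h + 3)*(h - 5)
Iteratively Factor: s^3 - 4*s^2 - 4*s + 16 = (s - 4)*(s^2 - 4) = (s - 4)*(s - 2)*(s + 2)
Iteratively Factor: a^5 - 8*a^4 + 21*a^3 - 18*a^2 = (a - 2)*(a^4 - 6*a^3 + 9*a^2) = (a - 3)*(a - 2)*(a^3 - 3*a^2) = a*(a - 3)*(a - 2)*(a^2 - 3*a) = a^2*(a - 3)*(a - 2)*(a - 3)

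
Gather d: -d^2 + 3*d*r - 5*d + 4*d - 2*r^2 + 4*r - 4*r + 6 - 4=-d^2 + d*(3*r - 1) - 2*r^2 + 2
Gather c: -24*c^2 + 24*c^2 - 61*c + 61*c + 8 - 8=0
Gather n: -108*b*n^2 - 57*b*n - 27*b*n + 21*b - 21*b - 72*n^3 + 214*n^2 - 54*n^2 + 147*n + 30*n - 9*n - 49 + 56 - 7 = -72*n^3 + n^2*(160 - 108*b) + n*(168 - 84*b)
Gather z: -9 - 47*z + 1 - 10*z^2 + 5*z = -10*z^2 - 42*z - 8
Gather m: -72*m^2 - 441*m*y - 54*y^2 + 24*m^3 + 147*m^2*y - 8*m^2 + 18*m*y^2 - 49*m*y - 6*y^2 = 24*m^3 + m^2*(147*y - 80) + m*(18*y^2 - 490*y) - 60*y^2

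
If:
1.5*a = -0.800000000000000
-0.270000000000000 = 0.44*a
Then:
No Solution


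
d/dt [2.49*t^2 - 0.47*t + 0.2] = 4.98*t - 0.47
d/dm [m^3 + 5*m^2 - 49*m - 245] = 3*m^2 + 10*m - 49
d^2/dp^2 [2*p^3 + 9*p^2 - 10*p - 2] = 12*p + 18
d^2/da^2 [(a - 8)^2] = 2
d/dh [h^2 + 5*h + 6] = 2*h + 5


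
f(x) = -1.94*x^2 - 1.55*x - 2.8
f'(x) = -3.88*x - 1.55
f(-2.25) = -9.13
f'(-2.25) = 7.18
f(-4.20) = -30.51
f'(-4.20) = 14.75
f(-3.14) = -17.06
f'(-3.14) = 10.63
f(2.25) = -16.11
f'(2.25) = -10.28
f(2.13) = -14.90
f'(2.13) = -9.81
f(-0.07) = -2.70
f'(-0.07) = -1.28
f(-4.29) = -31.85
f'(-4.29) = 15.10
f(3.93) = -38.85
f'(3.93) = -16.80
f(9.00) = -173.89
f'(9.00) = -36.47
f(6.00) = -81.94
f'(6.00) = -24.83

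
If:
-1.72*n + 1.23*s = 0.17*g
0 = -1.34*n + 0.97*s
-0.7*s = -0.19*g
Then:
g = 0.00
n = 0.00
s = 0.00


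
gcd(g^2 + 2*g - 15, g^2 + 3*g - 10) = g + 5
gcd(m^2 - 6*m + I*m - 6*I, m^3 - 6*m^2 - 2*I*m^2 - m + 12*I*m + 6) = m - 6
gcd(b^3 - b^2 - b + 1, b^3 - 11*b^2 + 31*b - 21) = b - 1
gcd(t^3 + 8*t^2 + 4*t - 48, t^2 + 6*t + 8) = t + 4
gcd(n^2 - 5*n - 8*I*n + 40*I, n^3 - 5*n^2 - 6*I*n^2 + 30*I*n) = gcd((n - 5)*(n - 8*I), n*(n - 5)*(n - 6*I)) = n - 5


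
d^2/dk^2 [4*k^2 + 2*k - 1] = 8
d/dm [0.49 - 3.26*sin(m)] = -3.26*cos(m)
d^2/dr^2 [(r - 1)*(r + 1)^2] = 6*r + 2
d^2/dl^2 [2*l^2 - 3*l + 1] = 4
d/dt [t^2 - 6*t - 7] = 2*t - 6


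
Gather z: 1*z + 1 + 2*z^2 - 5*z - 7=2*z^2 - 4*z - 6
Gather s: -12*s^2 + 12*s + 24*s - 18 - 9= -12*s^2 + 36*s - 27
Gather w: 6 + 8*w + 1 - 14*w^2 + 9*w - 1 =-14*w^2 + 17*w + 6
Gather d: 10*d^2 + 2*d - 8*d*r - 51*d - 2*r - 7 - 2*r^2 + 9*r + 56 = 10*d^2 + d*(-8*r - 49) - 2*r^2 + 7*r + 49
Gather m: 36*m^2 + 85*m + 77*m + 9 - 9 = 36*m^2 + 162*m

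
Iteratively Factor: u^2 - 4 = (u + 2)*(u - 2)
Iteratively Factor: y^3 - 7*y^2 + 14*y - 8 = (y - 2)*(y^2 - 5*y + 4) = (y - 2)*(y - 1)*(y - 4)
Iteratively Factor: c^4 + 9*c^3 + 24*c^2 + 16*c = (c + 4)*(c^3 + 5*c^2 + 4*c) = (c + 1)*(c + 4)*(c^2 + 4*c) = c*(c + 1)*(c + 4)*(c + 4)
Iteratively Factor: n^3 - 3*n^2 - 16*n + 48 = (n - 4)*(n^2 + n - 12) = (n - 4)*(n + 4)*(n - 3)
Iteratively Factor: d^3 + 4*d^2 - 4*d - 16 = (d + 4)*(d^2 - 4) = (d - 2)*(d + 4)*(d + 2)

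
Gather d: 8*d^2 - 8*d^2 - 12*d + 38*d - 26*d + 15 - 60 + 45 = 0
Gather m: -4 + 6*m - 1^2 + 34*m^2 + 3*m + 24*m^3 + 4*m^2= 24*m^3 + 38*m^2 + 9*m - 5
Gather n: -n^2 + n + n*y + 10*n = -n^2 + n*(y + 11)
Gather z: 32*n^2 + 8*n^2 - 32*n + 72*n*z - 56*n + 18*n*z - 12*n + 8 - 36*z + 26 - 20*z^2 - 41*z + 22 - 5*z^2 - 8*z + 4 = 40*n^2 - 100*n - 25*z^2 + z*(90*n - 85) + 60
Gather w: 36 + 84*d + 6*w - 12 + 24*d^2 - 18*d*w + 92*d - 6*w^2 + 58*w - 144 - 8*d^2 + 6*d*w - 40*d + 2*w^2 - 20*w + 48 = 16*d^2 + 136*d - 4*w^2 + w*(44 - 12*d) - 72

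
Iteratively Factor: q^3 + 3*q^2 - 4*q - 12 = (q + 2)*(q^2 + q - 6) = (q + 2)*(q + 3)*(q - 2)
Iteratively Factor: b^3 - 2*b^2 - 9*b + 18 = (b - 2)*(b^2 - 9) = (b - 3)*(b - 2)*(b + 3)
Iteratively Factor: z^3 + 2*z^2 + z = (z + 1)*(z^2 + z) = (z + 1)^2*(z)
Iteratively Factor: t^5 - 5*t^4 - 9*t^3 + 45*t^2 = (t)*(t^4 - 5*t^3 - 9*t^2 + 45*t) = t*(t - 3)*(t^3 - 2*t^2 - 15*t) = t*(t - 3)*(t + 3)*(t^2 - 5*t) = t^2*(t - 3)*(t + 3)*(t - 5)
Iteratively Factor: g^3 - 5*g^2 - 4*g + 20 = (g + 2)*(g^2 - 7*g + 10) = (g - 5)*(g + 2)*(g - 2)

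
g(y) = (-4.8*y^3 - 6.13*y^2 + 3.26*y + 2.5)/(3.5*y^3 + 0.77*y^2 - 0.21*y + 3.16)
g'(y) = (-14.4*y^2 - 12.26*y + 3.26)/(3.5*y^3 + 0.77*y^2 - 0.21*y + 3.16) + (-10.5*y^2 - 1.54*y + 0.21)*(-4.8*y^3 - 6.13*y^2 + 3.26*y + 2.5)/(3.5*y^3 + 0.77*y^2 - 0.21*y + 3.16)^2 = (7.105427357601e-15*y^5 + 17.759*y^4 - 20.804*y^3 - 72.9769*y^2 - 42.5916*y + 10.8266)/(12.25*y^6 + 5.39*y^5 - 0.8771*y^4 + 21.7966*y^3 + 4.9105*y^2 - 1.3272*y + 9.9856)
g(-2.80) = -0.76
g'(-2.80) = 0.25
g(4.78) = -1.61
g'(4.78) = 0.03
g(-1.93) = -0.42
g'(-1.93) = 0.62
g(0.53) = 0.47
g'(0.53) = -2.37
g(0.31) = 0.85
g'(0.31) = -0.92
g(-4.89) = -1.04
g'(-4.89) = 0.07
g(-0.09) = 0.68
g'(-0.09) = 1.39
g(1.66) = -1.48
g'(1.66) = -0.50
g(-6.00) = -1.10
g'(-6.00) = 0.05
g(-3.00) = -0.80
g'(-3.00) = 0.21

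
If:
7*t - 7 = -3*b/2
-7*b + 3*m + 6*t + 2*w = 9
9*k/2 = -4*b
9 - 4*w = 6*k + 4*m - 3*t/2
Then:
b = 14/13 - 112*w/507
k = 896*w/4563 - 112/117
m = 155/39 - 1942*w/1521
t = 8*w/169 + 10/13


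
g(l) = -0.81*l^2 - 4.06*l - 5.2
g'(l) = -1.62*l - 4.06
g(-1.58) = -0.81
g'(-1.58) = -1.50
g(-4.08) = -2.12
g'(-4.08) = 2.55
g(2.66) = -21.73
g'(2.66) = -8.37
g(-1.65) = -0.71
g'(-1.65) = -1.39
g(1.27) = -11.66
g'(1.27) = -6.12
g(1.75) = -14.79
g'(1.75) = -6.90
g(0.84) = -9.18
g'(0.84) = -5.42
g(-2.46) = -0.11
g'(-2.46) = -0.07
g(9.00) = -107.35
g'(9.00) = -18.64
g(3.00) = -24.67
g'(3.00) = -8.92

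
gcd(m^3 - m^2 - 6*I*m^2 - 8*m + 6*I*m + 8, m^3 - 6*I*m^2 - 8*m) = m^2 - 6*I*m - 8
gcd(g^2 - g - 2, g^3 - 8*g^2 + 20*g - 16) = g - 2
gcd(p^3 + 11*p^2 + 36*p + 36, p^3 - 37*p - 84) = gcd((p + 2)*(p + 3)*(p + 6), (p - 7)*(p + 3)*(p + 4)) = p + 3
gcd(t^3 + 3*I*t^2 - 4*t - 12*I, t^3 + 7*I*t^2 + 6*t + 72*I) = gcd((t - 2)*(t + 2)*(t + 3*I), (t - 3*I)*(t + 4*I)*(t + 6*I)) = 1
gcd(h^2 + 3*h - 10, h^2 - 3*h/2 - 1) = h - 2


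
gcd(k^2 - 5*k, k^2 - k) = k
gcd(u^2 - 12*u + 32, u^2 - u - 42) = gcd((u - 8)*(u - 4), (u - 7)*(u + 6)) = 1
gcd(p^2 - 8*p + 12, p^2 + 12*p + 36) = 1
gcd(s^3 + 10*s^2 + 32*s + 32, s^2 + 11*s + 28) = s + 4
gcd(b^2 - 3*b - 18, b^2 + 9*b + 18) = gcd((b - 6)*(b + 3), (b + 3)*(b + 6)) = b + 3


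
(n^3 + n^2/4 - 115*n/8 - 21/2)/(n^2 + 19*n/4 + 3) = (n^2 - n/2 - 14)/(n + 4)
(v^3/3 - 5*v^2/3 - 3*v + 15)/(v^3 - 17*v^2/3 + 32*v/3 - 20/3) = (v^3 - 5*v^2 - 9*v + 45)/(3*v^3 - 17*v^2 + 32*v - 20)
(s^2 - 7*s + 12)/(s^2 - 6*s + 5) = (s^2 - 7*s + 12)/(s^2 - 6*s + 5)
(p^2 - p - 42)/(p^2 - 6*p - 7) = (p + 6)/(p + 1)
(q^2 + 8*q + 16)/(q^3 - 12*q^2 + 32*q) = (q^2 + 8*q + 16)/(q*(q^2 - 12*q + 32))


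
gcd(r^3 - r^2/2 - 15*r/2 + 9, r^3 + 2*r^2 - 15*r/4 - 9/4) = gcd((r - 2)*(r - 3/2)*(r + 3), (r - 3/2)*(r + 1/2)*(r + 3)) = r^2 + 3*r/2 - 9/2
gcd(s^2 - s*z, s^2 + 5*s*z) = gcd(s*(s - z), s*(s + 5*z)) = s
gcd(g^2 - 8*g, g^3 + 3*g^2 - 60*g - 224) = g - 8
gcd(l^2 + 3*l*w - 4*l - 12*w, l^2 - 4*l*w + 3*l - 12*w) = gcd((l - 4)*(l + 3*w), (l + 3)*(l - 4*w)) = 1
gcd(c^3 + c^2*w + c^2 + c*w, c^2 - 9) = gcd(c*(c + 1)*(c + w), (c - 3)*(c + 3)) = 1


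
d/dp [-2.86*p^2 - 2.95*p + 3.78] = -5.72*p - 2.95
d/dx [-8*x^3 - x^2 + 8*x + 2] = -24*x^2 - 2*x + 8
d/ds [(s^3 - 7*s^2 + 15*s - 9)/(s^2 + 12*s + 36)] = (s^3 + 18*s^2 - 99*s + 108)/(s^3 + 18*s^2 + 108*s + 216)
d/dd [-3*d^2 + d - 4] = 1 - 6*d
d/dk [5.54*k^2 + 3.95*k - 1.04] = 11.08*k + 3.95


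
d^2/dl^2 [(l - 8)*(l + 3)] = 2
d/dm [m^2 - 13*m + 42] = 2*m - 13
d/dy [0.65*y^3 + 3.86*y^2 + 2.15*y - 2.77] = 1.95*y^2 + 7.72*y + 2.15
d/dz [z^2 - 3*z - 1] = 2*z - 3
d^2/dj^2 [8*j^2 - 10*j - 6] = 16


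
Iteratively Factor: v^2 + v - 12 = (v + 4)*(v - 3)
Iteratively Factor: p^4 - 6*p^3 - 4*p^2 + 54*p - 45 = (p - 1)*(p^3 - 5*p^2 - 9*p + 45) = (p - 1)*(p + 3)*(p^2 - 8*p + 15) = (p - 5)*(p - 1)*(p + 3)*(p - 3)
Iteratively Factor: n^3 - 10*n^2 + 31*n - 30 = (n - 2)*(n^2 - 8*n + 15) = (n - 5)*(n - 2)*(n - 3)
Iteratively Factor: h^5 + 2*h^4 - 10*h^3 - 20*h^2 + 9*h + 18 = (h + 2)*(h^4 - 10*h^2 + 9) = (h - 1)*(h + 2)*(h^3 + h^2 - 9*h - 9) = (h - 1)*(h + 1)*(h + 2)*(h^2 - 9) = (h - 1)*(h + 1)*(h + 2)*(h + 3)*(h - 3)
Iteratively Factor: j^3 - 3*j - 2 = (j + 1)*(j^2 - j - 2) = (j - 2)*(j + 1)*(j + 1)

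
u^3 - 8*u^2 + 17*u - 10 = (u - 5)*(u - 2)*(u - 1)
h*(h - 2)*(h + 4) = h^3 + 2*h^2 - 8*h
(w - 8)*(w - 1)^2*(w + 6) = w^4 - 4*w^3 - 43*w^2 + 94*w - 48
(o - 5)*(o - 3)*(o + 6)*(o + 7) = o^4 + 5*o^3 - 47*o^2 - 141*o + 630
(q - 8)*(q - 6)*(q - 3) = q^3 - 17*q^2 + 90*q - 144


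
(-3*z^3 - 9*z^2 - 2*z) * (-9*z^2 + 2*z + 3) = 27*z^5 + 75*z^4 - 9*z^3 - 31*z^2 - 6*z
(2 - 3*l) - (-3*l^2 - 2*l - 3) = 3*l^2 - l + 5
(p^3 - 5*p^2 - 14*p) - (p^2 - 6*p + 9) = p^3 - 6*p^2 - 8*p - 9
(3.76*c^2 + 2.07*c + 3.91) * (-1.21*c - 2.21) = -4.5496*c^3 - 10.8143*c^2 - 9.3058*c - 8.6411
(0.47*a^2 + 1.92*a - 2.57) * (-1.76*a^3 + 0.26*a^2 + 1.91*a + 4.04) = -0.8272*a^5 - 3.257*a^4 + 5.9201*a^3 + 4.8978*a^2 + 2.8481*a - 10.3828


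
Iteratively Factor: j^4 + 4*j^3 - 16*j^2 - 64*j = (j)*(j^3 + 4*j^2 - 16*j - 64) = j*(j + 4)*(j^2 - 16) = j*(j + 4)^2*(j - 4)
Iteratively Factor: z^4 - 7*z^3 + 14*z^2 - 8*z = (z - 2)*(z^3 - 5*z^2 + 4*z) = z*(z - 2)*(z^2 - 5*z + 4) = z*(z - 4)*(z - 2)*(z - 1)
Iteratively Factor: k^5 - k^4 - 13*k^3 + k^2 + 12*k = (k - 4)*(k^4 + 3*k^3 - k^2 - 3*k) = (k - 4)*(k - 1)*(k^3 + 4*k^2 + 3*k) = (k - 4)*(k - 1)*(k + 1)*(k^2 + 3*k) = (k - 4)*(k - 1)*(k + 1)*(k + 3)*(k)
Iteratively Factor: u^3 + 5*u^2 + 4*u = (u)*(u^2 + 5*u + 4) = u*(u + 1)*(u + 4)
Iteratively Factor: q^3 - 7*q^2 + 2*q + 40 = (q - 4)*(q^2 - 3*q - 10) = (q - 4)*(q + 2)*(q - 5)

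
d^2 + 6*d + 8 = (d + 2)*(d + 4)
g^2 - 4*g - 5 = (g - 5)*(g + 1)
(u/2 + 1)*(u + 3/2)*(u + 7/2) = u^3/2 + 7*u^2/2 + 61*u/8 + 21/4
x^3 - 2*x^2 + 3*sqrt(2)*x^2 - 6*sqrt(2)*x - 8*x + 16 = (x - 2)*(x - sqrt(2))*(x + 4*sqrt(2))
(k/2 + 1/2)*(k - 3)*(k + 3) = k^3/2 + k^2/2 - 9*k/2 - 9/2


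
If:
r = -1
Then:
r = -1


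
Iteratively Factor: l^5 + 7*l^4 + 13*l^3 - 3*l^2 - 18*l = (l + 3)*(l^4 + 4*l^3 + l^2 - 6*l) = (l + 3)^2*(l^3 + l^2 - 2*l) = l*(l + 3)^2*(l^2 + l - 2) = l*(l + 2)*(l + 3)^2*(l - 1)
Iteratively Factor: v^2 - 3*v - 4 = (v + 1)*(v - 4)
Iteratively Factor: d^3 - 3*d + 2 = (d - 1)*(d^2 + d - 2) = (d - 1)^2*(d + 2)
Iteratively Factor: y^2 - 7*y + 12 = (y - 3)*(y - 4)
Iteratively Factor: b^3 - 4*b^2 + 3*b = (b - 1)*(b^2 - 3*b) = b*(b - 1)*(b - 3)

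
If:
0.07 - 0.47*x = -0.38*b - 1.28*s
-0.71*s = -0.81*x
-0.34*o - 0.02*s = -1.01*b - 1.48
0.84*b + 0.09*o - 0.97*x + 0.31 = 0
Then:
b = -0.52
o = 2.80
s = 0.15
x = 0.13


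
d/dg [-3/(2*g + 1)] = 6/(2*g + 1)^2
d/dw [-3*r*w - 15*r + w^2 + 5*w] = -3*r + 2*w + 5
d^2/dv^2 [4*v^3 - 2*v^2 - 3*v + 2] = 24*v - 4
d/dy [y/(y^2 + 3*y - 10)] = (y^2 - y*(2*y + 3) + 3*y - 10)/(y^2 + 3*y - 10)^2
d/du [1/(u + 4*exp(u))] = (-4*exp(u) - 1)/(u + 4*exp(u))^2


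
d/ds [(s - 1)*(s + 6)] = 2*s + 5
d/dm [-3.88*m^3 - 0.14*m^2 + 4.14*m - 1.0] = -11.64*m^2 - 0.28*m + 4.14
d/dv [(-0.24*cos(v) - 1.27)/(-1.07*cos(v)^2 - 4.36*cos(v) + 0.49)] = (0.2568*cos(v)^2 + 2.7178*cos(v) + 5.6548)*sin(v)/(1.1449*cos(v)^4 + 9.3304*cos(v)^3 + 17.961*cos(v)^2 - 4.2728*cos(v) + 0.2401)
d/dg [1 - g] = -1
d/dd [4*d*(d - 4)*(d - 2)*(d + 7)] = 16*d^3 + 12*d^2 - 272*d + 224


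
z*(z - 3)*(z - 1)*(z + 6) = z^4 + 2*z^3 - 21*z^2 + 18*z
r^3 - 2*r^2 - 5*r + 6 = (r - 3)*(r - 1)*(r + 2)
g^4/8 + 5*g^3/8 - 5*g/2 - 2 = (g/4 + 1)*(g/2 + 1/2)*(g - 2)*(g + 2)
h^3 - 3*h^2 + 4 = (h - 2)^2*(h + 1)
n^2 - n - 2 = (n - 2)*(n + 1)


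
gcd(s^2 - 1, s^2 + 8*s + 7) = s + 1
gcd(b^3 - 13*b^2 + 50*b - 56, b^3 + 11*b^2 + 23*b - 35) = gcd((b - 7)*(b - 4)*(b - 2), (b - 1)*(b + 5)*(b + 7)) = 1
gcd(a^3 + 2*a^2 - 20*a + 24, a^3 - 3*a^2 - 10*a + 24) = a - 2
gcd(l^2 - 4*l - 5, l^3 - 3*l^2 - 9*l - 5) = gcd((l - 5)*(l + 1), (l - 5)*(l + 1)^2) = l^2 - 4*l - 5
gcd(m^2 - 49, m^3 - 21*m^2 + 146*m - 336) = m - 7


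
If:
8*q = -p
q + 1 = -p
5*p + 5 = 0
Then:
No Solution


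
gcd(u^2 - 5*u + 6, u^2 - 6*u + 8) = u - 2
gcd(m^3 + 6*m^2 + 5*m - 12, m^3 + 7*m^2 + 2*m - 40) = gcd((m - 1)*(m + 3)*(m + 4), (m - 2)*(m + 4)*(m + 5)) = m + 4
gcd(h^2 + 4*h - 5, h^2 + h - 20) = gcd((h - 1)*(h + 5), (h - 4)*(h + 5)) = h + 5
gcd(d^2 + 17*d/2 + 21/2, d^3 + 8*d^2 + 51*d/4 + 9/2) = d + 3/2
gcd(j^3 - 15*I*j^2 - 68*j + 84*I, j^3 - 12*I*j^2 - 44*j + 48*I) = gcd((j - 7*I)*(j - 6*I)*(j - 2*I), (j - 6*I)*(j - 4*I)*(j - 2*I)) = j^2 - 8*I*j - 12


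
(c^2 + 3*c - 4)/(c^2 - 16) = (c - 1)/(c - 4)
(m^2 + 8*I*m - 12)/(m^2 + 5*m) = (m^2 + 8*I*m - 12)/(m*(m + 5))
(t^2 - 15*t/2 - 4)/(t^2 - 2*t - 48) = (t + 1/2)/(t + 6)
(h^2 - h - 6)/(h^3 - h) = (h^2 - h - 6)/(h^3 - h)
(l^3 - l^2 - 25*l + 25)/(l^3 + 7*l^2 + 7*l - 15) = (l - 5)/(l + 3)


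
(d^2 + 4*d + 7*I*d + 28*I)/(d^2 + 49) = (d + 4)/(d - 7*I)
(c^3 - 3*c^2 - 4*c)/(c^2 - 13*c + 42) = c*(c^2 - 3*c - 4)/(c^2 - 13*c + 42)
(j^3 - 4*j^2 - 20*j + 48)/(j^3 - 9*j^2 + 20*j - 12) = (j + 4)/(j - 1)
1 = 1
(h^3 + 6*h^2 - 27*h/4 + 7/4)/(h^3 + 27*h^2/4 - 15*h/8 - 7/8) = 2*(2*h - 1)/(4*h + 1)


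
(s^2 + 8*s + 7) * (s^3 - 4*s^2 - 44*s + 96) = s^5 + 4*s^4 - 69*s^3 - 284*s^2 + 460*s + 672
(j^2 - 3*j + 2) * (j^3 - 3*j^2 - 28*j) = j^5 - 6*j^4 - 17*j^3 + 78*j^2 - 56*j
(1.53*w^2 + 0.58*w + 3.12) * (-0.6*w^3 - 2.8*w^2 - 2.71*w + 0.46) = -0.918*w^5 - 4.632*w^4 - 7.6423*w^3 - 9.604*w^2 - 8.1884*w + 1.4352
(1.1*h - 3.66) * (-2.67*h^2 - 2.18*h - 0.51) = -2.937*h^3 + 7.3742*h^2 + 7.4178*h + 1.8666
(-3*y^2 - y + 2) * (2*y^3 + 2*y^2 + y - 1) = -6*y^5 - 8*y^4 - y^3 + 6*y^2 + 3*y - 2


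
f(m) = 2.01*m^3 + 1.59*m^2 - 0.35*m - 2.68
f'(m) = 6.03*m^2 + 3.18*m - 0.35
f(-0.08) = -2.64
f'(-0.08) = -0.57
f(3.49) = 100.91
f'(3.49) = 84.19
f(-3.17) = -49.62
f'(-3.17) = 50.16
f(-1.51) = -5.45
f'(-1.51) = 8.60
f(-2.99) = -41.15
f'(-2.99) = 44.05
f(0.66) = -1.64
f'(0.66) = 4.38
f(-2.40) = -20.47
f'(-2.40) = 26.75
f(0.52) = -2.15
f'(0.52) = 2.93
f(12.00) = 3695.36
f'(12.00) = 906.13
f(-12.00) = -3242.80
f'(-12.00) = 829.81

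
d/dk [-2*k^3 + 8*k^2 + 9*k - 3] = -6*k^2 + 16*k + 9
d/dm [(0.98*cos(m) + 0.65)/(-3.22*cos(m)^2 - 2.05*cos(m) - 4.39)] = (-3.1556*cos(m)^2 - 4.186*cos(m) + 2.9697)*sin(m)/(10.3684*cos(m)^4 + 13.202*cos(m)^3 + 32.4741*cos(m)^2 + 17.999*cos(m) + 19.2721)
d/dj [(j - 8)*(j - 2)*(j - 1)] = 3*j^2 - 22*j + 26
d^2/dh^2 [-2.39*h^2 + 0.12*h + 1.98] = -4.78000000000000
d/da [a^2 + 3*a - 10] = 2*a + 3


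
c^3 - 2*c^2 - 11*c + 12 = (c - 4)*(c - 1)*(c + 3)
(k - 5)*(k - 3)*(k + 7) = k^3 - k^2 - 41*k + 105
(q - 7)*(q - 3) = q^2 - 10*q + 21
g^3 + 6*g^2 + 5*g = g*(g + 1)*(g + 5)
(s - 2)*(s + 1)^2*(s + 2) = s^4 + 2*s^3 - 3*s^2 - 8*s - 4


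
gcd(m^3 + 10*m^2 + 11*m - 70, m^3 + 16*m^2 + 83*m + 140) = m^2 + 12*m + 35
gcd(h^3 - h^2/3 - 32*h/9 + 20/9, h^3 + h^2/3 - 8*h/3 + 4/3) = h^2 + 4*h/3 - 4/3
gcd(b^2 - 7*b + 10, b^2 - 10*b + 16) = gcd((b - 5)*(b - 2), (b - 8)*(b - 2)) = b - 2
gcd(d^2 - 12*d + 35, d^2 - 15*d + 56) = d - 7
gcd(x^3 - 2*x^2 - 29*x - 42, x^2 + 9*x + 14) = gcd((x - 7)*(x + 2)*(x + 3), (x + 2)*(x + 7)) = x + 2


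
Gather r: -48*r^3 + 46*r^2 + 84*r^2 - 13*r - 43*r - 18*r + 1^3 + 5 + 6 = -48*r^3 + 130*r^2 - 74*r + 12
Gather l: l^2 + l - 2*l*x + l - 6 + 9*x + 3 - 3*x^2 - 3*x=l^2 + l*(2 - 2*x) - 3*x^2 + 6*x - 3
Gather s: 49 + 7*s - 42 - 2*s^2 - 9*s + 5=-2*s^2 - 2*s + 12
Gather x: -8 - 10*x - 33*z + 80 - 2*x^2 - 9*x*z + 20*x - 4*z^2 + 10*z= -2*x^2 + x*(10 - 9*z) - 4*z^2 - 23*z + 72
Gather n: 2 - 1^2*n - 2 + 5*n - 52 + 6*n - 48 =10*n - 100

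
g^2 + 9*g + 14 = (g + 2)*(g + 7)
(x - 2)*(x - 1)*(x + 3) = x^3 - 7*x + 6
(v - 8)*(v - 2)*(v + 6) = v^3 - 4*v^2 - 44*v + 96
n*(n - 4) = n^2 - 4*n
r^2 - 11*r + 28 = (r - 7)*(r - 4)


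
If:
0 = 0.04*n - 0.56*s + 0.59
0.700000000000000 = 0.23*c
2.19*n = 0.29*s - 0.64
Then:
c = 3.04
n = -0.15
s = 1.04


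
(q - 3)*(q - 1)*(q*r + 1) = q^3*r - 4*q^2*r + q^2 + 3*q*r - 4*q + 3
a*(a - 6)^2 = a^3 - 12*a^2 + 36*a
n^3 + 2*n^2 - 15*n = n*(n - 3)*(n + 5)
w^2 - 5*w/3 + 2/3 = (w - 1)*(w - 2/3)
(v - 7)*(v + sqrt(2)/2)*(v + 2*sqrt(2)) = v^3 - 7*v^2 + 5*sqrt(2)*v^2/2 - 35*sqrt(2)*v/2 + 2*v - 14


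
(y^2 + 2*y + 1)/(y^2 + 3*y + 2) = (y + 1)/(y + 2)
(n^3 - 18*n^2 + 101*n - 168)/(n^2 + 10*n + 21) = (n^3 - 18*n^2 + 101*n - 168)/(n^2 + 10*n + 21)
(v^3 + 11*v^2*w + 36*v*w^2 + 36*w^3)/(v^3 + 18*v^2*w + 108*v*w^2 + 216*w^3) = (v^2 + 5*v*w + 6*w^2)/(v^2 + 12*v*w + 36*w^2)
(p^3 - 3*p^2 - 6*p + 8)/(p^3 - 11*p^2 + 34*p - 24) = (p + 2)/(p - 6)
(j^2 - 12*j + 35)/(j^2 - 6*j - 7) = (j - 5)/(j + 1)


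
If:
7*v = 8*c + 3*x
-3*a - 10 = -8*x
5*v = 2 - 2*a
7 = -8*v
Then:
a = 51/16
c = -1723/1024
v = -7/8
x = 313/128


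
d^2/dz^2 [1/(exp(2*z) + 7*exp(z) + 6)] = (2*(2*exp(z) + 7)^2*exp(z) - (4*exp(z) + 7)*(exp(2*z) + 7*exp(z) + 6))*exp(z)/(exp(2*z) + 7*exp(z) + 6)^3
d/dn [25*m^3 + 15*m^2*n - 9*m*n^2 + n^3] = 15*m^2 - 18*m*n + 3*n^2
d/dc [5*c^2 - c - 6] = 10*c - 1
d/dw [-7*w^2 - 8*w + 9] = -14*w - 8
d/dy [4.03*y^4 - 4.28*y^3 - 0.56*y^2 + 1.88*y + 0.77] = 16.12*y^3 - 12.84*y^2 - 1.12*y + 1.88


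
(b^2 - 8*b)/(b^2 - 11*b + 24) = b/(b - 3)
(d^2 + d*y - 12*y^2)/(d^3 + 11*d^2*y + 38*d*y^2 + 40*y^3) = (d - 3*y)/(d^2 + 7*d*y + 10*y^2)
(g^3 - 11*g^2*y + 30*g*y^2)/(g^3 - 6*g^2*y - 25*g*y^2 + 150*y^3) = g/(g + 5*y)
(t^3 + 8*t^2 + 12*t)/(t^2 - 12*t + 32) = t*(t^2 + 8*t + 12)/(t^2 - 12*t + 32)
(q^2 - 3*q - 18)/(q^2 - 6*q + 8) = (q^2 - 3*q - 18)/(q^2 - 6*q + 8)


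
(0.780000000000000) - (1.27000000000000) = -0.490000000000000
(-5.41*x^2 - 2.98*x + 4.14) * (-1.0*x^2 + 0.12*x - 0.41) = 5.41*x^4 + 2.3308*x^3 - 2.2795*x^2 + 1.7186*x - 1.6974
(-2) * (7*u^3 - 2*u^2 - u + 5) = -14*u^3 + 4*u^2 + 2*u - 10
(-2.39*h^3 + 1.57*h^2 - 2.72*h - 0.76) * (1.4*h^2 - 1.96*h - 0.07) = -3.346*h^5 + 6.8824*h^4 - 6.7179*h^3 + 4.1573*h^2 + 1.68*h + 0.0532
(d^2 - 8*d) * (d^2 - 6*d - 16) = d^4 - 14*d^3 + 32*d^2 + 128*d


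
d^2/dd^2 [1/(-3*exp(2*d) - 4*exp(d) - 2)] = 4*((3*exp(d) + 1)*(3*exp(2*d) + 4*exp(d) + 2) - 2*(3*exp(d) + 2)^2*exp(d))*exp(d)/(3*exp(2*d) + 4*exp(d) + 2)^3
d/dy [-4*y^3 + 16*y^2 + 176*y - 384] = -12*y^2 + 32*y + 176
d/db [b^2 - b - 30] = 2*b - 1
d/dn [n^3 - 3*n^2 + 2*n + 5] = 3*n^2 - 6*n + 2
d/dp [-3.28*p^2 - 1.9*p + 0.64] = -6.56*p - 1.9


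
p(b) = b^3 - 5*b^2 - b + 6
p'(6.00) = 47.00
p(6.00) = 36.00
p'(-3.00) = 56.00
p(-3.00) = -63.00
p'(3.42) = -0.11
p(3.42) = -15.90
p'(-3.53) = 71.68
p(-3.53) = -96.76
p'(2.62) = -6.61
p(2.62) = -12.96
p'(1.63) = -9.33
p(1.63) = -4.58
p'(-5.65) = 151.27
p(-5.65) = -328.32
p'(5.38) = 32.03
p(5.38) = 11.62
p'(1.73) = -9.32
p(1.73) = -5.52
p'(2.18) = -8.54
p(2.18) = -9.58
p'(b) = 3*b^2 - 10*b - 1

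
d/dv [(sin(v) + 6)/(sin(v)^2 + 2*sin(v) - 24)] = -cos(v)/(sin(v) - 4)^2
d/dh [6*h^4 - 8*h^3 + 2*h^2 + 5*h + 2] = 24*h^3 - 24*h^2 + 4*h + 5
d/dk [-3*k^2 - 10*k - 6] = -6*k - 10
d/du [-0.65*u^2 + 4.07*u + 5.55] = 4.07 - 1.3*u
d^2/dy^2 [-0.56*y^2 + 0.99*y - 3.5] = -1.12000000000000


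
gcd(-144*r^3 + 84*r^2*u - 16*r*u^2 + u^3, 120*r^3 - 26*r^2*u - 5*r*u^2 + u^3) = 24*r^2 - 10*r*u + u^2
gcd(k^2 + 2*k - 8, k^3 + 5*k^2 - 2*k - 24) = k^2 + 2*k - 8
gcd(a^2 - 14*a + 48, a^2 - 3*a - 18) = a - 6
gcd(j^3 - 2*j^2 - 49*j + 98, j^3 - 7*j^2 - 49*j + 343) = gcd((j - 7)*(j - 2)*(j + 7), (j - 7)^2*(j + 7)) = j^2 - 49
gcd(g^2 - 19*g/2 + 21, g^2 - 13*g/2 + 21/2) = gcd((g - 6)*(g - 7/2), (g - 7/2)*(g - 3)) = g - 7/2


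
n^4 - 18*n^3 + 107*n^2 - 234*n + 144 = (n - 8)*(n - 6)*(n - 3)*(n - 1)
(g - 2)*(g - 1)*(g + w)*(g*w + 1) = g^4*w + g^3*w^2 - 3*g^3*w + g^3 - 3*g^2*w^2 + 3*g^2*w - 3*g^2 + 2*g*w^2 - 3*g*w + 2*g + 2*w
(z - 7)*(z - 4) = z^2 - 11*z + 28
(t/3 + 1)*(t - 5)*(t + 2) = t^3/3 - 19*t/3 - 10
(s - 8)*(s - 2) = s^2 - 10*s + 16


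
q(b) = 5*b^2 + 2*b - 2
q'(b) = 10*b + 2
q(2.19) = 26.36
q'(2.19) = 23.90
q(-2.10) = 15.85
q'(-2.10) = -19.00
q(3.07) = 51.26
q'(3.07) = 32.70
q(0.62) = 1.16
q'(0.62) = 8.20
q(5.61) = 166.58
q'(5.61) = 58.10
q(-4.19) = 77.40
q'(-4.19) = -39.90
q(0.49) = 0.18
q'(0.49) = 6.90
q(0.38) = -0.52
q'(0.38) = 5.80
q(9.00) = 421.00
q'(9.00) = 92.00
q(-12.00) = 694.00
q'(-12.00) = -118.00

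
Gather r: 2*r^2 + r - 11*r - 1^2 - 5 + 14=2*r^2 - 10*r + 8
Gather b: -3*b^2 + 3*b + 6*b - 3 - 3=-3*b^2 + 9*b - 6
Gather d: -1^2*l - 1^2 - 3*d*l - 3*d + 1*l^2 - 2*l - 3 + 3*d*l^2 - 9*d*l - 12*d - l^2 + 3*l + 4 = d*(3*l^2 - 12*l - 15)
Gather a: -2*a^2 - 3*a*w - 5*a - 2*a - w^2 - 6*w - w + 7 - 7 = -2*a^2 + a*(-3*w - 7) - w^2 - 7*w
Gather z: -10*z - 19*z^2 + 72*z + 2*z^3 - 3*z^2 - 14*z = 2*z^3 - 22*z^2 + 48*z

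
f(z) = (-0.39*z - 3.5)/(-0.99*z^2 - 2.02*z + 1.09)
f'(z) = (-0.39*z - 3.5)*(1.98*z + 2.02)/(-0.99*z^2 - 2.02*z + 1.09)^2 - 0.39/(-0.99*z^2 - 2.02*z + 1.09) = (0.3861*z^2 + 0.7878*z - (0.39*z + 3.5)*(1.98*z + 2.02) - 0.4251)/(0.99*z^2 + 2.02*z - 1.09)^2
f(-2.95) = 1.50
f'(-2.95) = 3.91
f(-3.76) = 0.38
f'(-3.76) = 0.46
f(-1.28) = -1.46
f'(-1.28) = 0.18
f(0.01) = -3.28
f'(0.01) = -6.61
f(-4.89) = 0.13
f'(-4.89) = 0.11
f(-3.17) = 0.92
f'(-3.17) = 1.76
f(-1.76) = -1.78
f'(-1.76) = 1.41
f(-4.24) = 0.23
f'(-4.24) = 0.23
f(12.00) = 0.05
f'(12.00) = -0.01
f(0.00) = -3.21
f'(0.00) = -6.31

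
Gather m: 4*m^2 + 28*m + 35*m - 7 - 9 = 4*m^2 + 63*m - 16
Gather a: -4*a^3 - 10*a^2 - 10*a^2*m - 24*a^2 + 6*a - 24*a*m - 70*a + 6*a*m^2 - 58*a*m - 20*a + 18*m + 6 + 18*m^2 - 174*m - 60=-4*a^3 + a^2*(-10*m - 34) + a*(6*m^2 - 82*m - 84) + 18*m^2 - 156*m - 54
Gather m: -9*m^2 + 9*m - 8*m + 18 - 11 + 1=-9*m^2 + m + 8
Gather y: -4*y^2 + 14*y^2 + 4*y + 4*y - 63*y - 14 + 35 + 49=10*y^2 - 55*y + 70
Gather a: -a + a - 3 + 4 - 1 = 0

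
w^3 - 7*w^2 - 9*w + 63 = (w - 7)*(w - 3)*(w + 3)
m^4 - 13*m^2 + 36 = (m - 3)*(m - 2)*(m + 2)*(m + 3)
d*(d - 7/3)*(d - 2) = d^3 - 13*d^2/3 + 14*d/3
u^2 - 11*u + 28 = (u - 7)*(u - 4)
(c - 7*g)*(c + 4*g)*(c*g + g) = c^3*g - 3*c^2*g^2 + c^2*g - 28*c*g^3 - 3*c*g^2 - 28*g^3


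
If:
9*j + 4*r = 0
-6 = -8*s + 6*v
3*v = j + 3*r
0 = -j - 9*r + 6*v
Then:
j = 0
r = 0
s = 3/4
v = 0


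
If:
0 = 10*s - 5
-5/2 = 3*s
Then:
No Solution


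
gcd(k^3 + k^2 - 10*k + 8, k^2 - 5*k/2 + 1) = k - 2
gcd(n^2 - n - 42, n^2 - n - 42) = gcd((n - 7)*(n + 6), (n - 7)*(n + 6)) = n^2 - n - 42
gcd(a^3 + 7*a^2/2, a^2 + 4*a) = a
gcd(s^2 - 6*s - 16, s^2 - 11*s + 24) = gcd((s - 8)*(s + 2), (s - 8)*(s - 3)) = s - 8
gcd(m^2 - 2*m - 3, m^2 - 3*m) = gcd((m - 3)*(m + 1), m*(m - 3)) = m - 3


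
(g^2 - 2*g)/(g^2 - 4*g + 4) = g/(g - 2)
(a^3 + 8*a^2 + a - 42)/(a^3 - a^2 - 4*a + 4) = (a^2 + 10*a + 21)/(a^2 + a - 2)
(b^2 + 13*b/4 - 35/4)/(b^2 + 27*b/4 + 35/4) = (4*b - 7)/(4*b + 7)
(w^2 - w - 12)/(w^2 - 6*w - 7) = (-w^2 + w + 12)/(-w^2 + 6*w + 7)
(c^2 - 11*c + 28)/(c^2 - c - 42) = (c - 4)/(c + 6)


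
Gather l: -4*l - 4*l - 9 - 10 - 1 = -8*l - 20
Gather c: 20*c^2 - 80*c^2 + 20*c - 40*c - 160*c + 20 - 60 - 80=-60*c^2 - 180*c - 120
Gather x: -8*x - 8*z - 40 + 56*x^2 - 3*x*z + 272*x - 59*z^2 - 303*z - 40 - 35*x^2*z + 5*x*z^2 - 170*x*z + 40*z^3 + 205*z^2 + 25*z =x^2*(56 - 35*z) + x*(5*z^2 - 173*z + 264) + 40*z^3 + 146*z^2 - 286*z - 80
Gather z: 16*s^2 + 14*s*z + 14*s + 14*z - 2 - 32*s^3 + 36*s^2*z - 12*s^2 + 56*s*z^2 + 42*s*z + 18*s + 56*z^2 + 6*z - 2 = -32*s^3 + 4*s^2 + 32*s + z^2*(56*s + 56) + z*(36*s^2 + 56*s + 20) - 4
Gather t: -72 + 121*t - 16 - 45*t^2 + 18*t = -45*t^2 + 139*t - 88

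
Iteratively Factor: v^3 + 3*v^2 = (v)*(v^2 + 3*v) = v*(v + 3)*(v)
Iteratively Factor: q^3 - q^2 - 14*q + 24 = (q + 4)*(q^2 - 5*q + 6) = (q - 2)*(q + 4)*(q - 3)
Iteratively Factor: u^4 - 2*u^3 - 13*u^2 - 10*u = (u + 2)*(u^3 - 4*u^2 - 5*u) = u*(u + 2)*(u^2 - 4*u - 5) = u*(u + 1)*(u + 2)*(u - 5)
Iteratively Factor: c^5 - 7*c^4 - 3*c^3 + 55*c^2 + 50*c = (c - 5)*(c^4 - 2*c^3 - 13*c^2 - 10*c) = (c - 5)*(c + 1)*(c^3 - 3*c^2 - 10*c) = c*(c - 5)*(c + 1)*(c^2 - 3*c - 10) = c*(c - 5)^2*(c + 1)*(c + 2)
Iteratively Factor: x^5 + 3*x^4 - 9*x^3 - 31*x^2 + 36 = (x - 3)*(x^4 + 6*x^3 + 9*x^2 - 4*x - 12) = (x - 3)*(x + 2)*(x^3 + 4*x^2 + x - 6) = (x - 3)*(x - 1)*(x + 2)*(x^2 + 5*x + 6) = (x - 3)*(x - 1)*(x + 2)*(x + 3)*(x + 2)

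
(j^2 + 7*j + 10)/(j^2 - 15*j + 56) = (j^2 + 7*j + 10)/(j^2 - 15*j + 56)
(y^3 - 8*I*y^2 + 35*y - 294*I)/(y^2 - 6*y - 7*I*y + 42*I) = (y^2 - I*y + 42)/(y - 6)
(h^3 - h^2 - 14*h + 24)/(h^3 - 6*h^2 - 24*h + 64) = (h - 3)/(h - 8)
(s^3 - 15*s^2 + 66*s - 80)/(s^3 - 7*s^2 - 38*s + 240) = (s - 2)/(s + 6)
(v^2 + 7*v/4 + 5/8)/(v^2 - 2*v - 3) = (8*v^2 + 14*v + 5)/(8*(v^2 - 2*v - 3))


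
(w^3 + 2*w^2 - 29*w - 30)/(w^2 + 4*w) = (w^3 + 2*w^2 - 29*w - 30)/(w*(w + 4))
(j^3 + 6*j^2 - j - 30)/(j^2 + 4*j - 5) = (j^2 + j - 6)/(j - 1)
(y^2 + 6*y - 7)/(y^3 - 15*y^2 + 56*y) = (y^2 + 6*y - 7)/(y*(y^2 - 15*y + 56))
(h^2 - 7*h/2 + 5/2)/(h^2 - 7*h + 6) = (h - 5/2)/(h - 6)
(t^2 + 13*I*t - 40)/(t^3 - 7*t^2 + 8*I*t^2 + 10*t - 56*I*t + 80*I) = (t + 5*I)/(t^2 - 7*t + 10)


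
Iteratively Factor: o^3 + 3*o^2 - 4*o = (o - 1)*(o^2 + 4*o) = o*(o - 1)*(o + 4)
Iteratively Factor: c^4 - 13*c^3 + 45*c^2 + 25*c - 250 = (c + 2)*(c^3 - 15*c^2 + 75*c - 125) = (c - 5)*(c + 2)*(c^2 - 10*c + 25) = (c - 5)^2*(c + 2)*(c - 5)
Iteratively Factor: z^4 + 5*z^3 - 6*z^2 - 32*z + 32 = (z - 2)*(z^3 + 7*z^2 + 8*z - 16) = (z - 2)*(z - 1)*(z^2 + 8*z + 16) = (z - 2)*(z - 1)*(z + 4)*(z + 4)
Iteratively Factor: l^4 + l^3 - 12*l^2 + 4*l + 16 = (l + 4)*(l^3 - 3*l^2 + 4) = (l - 2)*(l + 4)*(l^2 - l - 2) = (l - 2)^2*(l + 4)*(l + 1)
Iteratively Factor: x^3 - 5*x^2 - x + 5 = (x - 5)*(x^2 - 1) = (x - 5)*(x - 1)*(x + 1)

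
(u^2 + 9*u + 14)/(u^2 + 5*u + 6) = (u + 7)/(u + 3)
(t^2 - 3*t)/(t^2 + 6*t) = (t - 3)/(t + 6)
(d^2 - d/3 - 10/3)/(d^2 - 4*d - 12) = (-3*d^2 + d + 10)/(3*(-d^2 + 4*d + 12))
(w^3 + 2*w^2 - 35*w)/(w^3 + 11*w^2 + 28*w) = (w - 5)/(w + 4)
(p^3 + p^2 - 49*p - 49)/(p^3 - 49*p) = (p + 1)/p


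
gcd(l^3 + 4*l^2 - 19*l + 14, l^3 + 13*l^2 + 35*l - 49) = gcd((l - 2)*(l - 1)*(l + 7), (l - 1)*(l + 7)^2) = l^2 + 6*l - 7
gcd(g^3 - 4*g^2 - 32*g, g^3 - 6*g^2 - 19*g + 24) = g - 8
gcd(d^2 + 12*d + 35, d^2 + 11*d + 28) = d + 7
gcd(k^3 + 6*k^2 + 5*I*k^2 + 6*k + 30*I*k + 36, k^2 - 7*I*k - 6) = k - I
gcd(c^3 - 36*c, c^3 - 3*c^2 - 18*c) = c^2 - 6*c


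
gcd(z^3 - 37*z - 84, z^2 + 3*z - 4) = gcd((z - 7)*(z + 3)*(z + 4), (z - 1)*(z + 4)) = z + 4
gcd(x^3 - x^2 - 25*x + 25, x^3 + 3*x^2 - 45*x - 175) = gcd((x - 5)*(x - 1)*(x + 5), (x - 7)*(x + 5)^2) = x + 5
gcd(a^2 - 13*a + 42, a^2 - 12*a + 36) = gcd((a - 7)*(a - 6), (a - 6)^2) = a - 6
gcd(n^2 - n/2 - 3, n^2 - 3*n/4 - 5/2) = n - 2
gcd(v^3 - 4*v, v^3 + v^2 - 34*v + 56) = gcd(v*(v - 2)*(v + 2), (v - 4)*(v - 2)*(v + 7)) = v - 2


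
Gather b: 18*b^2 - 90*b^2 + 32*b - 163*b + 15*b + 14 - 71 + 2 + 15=-72*b^2 - 116*b - 40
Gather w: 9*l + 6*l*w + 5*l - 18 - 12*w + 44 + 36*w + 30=14*l + w*(6*l + 24) + 56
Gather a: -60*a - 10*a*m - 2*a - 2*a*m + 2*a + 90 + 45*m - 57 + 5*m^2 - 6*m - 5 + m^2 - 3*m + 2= a*(-12*m - 60) + 6*m^2 + 36*m + 30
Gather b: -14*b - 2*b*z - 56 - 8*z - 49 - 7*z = b*(-2*z - 14) - 15*z - 105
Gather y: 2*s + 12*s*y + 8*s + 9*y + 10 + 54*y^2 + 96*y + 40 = 10*s + 54*y^2 + y*(12*s + 105) + 50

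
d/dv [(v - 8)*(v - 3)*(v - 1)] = 3*v^2 - 24*v + 35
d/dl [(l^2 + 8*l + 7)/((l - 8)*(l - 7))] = (-23*l^2 + 98*l + 553)/(l^4 - 30*l^3 + 337*l^2 - 1680*l + 3136)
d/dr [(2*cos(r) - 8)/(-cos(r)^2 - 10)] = 2*(sin(r)^2 + 8*cos(r) + 9)*sin(r)/(cos(r)^2 + 10)^2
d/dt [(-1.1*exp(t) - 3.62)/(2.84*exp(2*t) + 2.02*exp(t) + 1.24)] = (3.124*exp(2*t) + 20.5616*exp(t) + 5.9484)*exp(t)/(8.0656*exp(4*t) + 11.4736*exp(3*t) + 11.1236*exp(2*t) + 5.0096*exp(t) + 1.5376)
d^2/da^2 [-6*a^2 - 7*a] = -12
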